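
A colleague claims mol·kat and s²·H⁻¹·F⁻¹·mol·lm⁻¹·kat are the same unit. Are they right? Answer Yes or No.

No

Left side:
  kat = mol/s = s⁻¹·mol (catalytic activity).
  Combining: mol·kat = mol · (s⁻¹·mol) = s⁻¹·mol².
Right side:
  H = Wb/A (inductance = flux per current),
      = kg·m²·s⁻²·A⁻².
  So H⁻¹ = kg⁻¹·m⁻²·s²·A².
  F = C/V (capacitance = charge per voltage),
      = A·s/(kg·m²·s⁻³·A⁻¹) (substituting C and V),
      = kg⁻¹·m⁻²·s⁴·A².
  So F⁻¹ = kg·m²·s⁻⁴·A⁻².
  lm = cd·sr = cd (luminous flux; sr is dimensionless).
  So lm⁻¹ = cd⁻¹.
  kat = mol/s = s⁻¹·mol (catalytic activity).
  Combining: s²·H⁻¹·F⁻¹·mol·lm⁻¹·kat = s² · (kg⁻¹·m⁻²·s²·A²) · (kg·m²·s⁻⁴·A⁻²) · mol · cd⁻¹ · (s⁻¹·mol) = s⁻¹·mol²·cd⁻¹.
Left is s⁻¹·mol²; right is s⁻¹·mol²·cd⁻¹ — different.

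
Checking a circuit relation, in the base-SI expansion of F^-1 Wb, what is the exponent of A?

-3

F = kg⁻¹·m⁻²·s⁴·A².
So F⁻¹ = kg·m²·s⁻⁴·A⁻².
Wb = kg·m²·s⁻²·A⁻¹.
Combining: F⁻¹·Wb = (kg·m²·s⁻⁴·A⁻²) · (kg·m²·s⁻²·A⁻¹) = kg²·m⁴·s⁻⁶·A⁻³.
The exponent of A is -3.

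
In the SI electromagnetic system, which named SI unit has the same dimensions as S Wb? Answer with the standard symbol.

S = 1/Ω (conductance is reciprocal resistance),
    = kg⁻¹·m⁻²·s³·A².
Wb = V·s (flux: a volt is a weber per second),
    = kg·m²·s⁻²·A⁻¹.
Combining: S·Wb = (kg⁻¹·m⁻²·s³·A²) · (kg·m²·s⁻²·A⁻¹) = s·A.
s·A is the base-SI form of the coulomb.

C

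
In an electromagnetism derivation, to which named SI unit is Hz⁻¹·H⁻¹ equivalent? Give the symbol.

Hz = 1/s = s⁻¹ (frequency is cycles per second).
So Hz⁻¹ = s.
H = Wb/A (inductance = flux per current),
    = kg·m²·s⁻²·A⁻².
So H⁻¹ = kg⁻¹·m⁻²·s²·A².
Combining: Hz⁻¹·H⁻¹ = s · (kg⁻¹·m⁻²·s²·A²) = kg⁻¹·m⁻²·s³·A².
kg⁻¹·m⁻²·s³·A² is the base-SI form of the siemens.

S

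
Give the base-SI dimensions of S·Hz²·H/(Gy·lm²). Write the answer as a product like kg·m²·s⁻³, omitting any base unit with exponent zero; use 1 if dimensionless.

Gy = J/kg (absorbed dose = energy per mass),
    = m²·s⁻².
So Gy⁻¹ = m⁻²·s².
S = 1/Ω (conductance is reciprocal resistance),
    = kg⁻¹·m⁻²·s³·A².
Hz = 1/s = s⁻¹ (frequency is cycles per second).
So Hz² = s⁻².
H = Wb/A (inductance = flux per current),
    = kg·m²·s⁻²·A⁻².
lm = cd·sr = cd (luminous flux; sr is dimensionless).
So lm⁻² = cd⁻².
Combining: Gy⁻¹·S·Hz²·H·lm⁻² = (m⁻²·s²) · (kg⁻¹·m⁻²·s³·A²) · s⁻² · (kg·m²·s⁻²·A⁻²) · cd⁻² = m⁻²·s·cd⁻².

m⁻²·s·cd⁻²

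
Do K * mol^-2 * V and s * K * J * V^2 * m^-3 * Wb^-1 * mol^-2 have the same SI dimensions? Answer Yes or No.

Left side:
  V = W/A (potential = power per current),
      = kg·m²·s⁻³·A⁻¹.
  Combining: K·mol⁻²·V = K · mol⁻² · (kg·m²·s⁻³·A⁻¹) = kg·m²·s⁻³·A⁻¹·K·mol⁻².
Right side:
  J = kg·m²·s⁻².
  V = kg·m²·s⁻³·A⁻¹.
  So V² = kg²·m⁴·s⁻⁶·A⁻².
  Wb = kg·m²·s⁻²·A⁻¹.
  So Wb⁻¹ = kg⁻¹·m⁻²·s²·A.
  Combining: s·K·J·V²·m⁻³·Wb⁻¹·mol⁻² = s · K · (kg·m²·s⁻²) · (kg²·m⁴·s⁻⁶·A⁻²) · m⁻³ · (kg⁻¹·m⁻²·s²·A) · mol⁻² = kg²·m·s⁻⁵·A⁻¹·K·mol⁻².
Left is kg·m²·s⁻³·A⁻¹·K·mol⁻²; right is kg²·m·s⁻⁵·A⁻¹·K·mol⁻² — different.

No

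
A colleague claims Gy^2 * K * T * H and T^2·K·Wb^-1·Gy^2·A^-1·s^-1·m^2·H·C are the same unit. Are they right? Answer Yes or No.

Left side:
  Gy = m²·s⁻².
  So Gy² = m⁴·s⁻⁴.
  T = kg·s⁻²·A⁻¹.
  H = kg·m²·s⁻²·A⁻².
  Combining: Gy²·K·T·H = (m⁴·s⁻⁴) · K · (kg·s⁻²·A⁻¹) · (kg·m²·s⁻²·A⁻²) = kg²·m⁶·s⁻⁸·A⁻³·K.
Right side:
  T = kg·s⁻²·A⁻¹.
  So T² = kg²·s⁻⁴·A⁻².
  Wb = kg·m²·s⁻²·A⁻¹.
  So Wb⁻¹ = kg⁻¹·m⁻²·s²·A.
  Gy = m²·s⁻².
  So Gy² = m⁴·s⁻⁴.
  H = kg·m²·s⁻²·A⁻².
  C = s·A.
  Combining: T²·K·Wb⁻¹·Gy²·A⁻¹·s⁻¹·m²·H·C = (kg²·s⁻⁴·A⁻²) · K · (kg⁻¹·m⁻²·s²·A) · (m⁴·s⁻⁴) · A⁻¹ · s⁻¹ · m² · (kg·m²·s⁻²·A⁻²) · (s·A) = kg²·m⁶·s⁻⁸·A⁻³·K.
Both reduce to kg²·m⁶·s⁻⁸·A⁻³·K.

Yes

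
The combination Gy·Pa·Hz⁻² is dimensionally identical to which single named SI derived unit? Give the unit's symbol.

Gy = m²·s⁻².
Pa = kg·m⁻¹·s⁻².
Hz = s⁻¹.
So Hz⁻² = s².
Combining: Gy·Pa·Hz⁻² = (m²·s⁻²) · (kg·m⁻¹·s⁻²) · s² = kg·m·s⁻².
kg·m·s⁻² is the base-SI form of the newton.

N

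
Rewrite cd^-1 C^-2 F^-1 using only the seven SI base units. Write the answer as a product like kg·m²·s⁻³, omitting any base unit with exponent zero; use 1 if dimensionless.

C = A·s = s·A (charge = current × time).
So C⁻² = s⁻²·A⁻².
F = C/V (capacitance = charge per voltage),
    = A·s/(kg·m²·s⁻³·A⁻¹) (substituting C and V),
    = kg⁻¹·m⁻²·s⁴·A².
So F⁻¹ = kg·m²·s⁻⁴·A⁻².
Combining: cd⁻¹·C⁻²·F⁻¹ = cd⁻¹ · (s⁻²·A⁻²) · (kg·m²·s⁻⁴·A⁻²) = kg·m²·s⁻⁶·A⁻⁴·cd⁻¹.

kg·m²·s⁻⁶·A⁻⁴·cd⁻¹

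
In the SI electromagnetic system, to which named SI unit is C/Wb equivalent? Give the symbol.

S

C = A·s = s·A (charge = current × time).
Wb = V·s (flux: a volt is a weber per second),
    = kg·m²·s⁻²·A⁻¹.
So Wb⁻¹ = kg⁻¹·m⁻²·s²·A.
Combining: C·Wb⁻¹ = (s·A) · (kg⁻¹·m⁻²·s²·A) = kg⁻¹·m⁻²·s³·A².
kg⁻¹·m⁻²·s³·A² is the base-SI form of the siemens.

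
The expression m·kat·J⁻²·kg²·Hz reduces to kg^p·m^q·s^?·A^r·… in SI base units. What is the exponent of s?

2

kat = s⁻¹·mol.
J = kg·m²·s⁻².
So J⁻² = kg⁻²·m⁻⁴·s⁴.
Hz = s⁻¹.
Combining: m·kat·J⁻²·kg²·Hz = m · (s⁻¹·mol) · (kg⁻²·m⁻⁴·s⁴) · kg² · s⁻¹ = m⁻³·s²·mol.
The exponent of s is 2.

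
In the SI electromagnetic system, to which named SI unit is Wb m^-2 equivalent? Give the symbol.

T

Wb = V·s (flux: a volt is a weber per second),
    = kg·m²·s⁻²·A⁻¹.
Combining: Wb·m⁻² = (kg·m²·s⁻²·A⁻¹) · m⁻² = kg·s⁻²·A⁻¹.
kg·s⁻²·A⁻¹ is the base-SI form of the tesla.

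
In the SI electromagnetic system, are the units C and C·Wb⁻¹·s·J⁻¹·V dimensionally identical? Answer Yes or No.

No

Left side:
  C = A·s = s·A (charge = current × time).
Right side:
  C = A·s = s·A (charge = current × time).
  Wb = V·s (flux: a volt is a weber per second),
      = kg·m²·s⁻²·A⁻¹.
  So Wb⁻¹ = kg⁻¹·m⁻²·s²·A.
  J = N·m (work = force × distance),
      = kg·m²·s⁻².
  So J⁻¹ = kg⁻¹·m⁻²·s².
  V = W/A (potential = power per current),
      = kg·m²·s⁻³·A⁻¹.
  Combining: C·Wb⁻¹·s·J⁻¹·V = (s·A) · (kg⁻¹·m⁻²·s²·A) · s · (kg⁻¹·m⁻²·s²) · (kg·m²·s⁻³·A⁻¹) = kg⁻¹·m⁻²·s³·A.
Left is s·A; right is kg⁻¹·m⁻²·s³·A — different.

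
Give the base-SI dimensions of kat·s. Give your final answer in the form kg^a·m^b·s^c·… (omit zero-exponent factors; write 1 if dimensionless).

kat = s⁻¹·mol.
Combining: kat·s = (s⁻¹·mol) · s = mol.

mol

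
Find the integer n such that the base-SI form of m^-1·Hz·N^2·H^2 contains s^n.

Hz = s⁻¹.
N = kg·m·s⁻².
So N² = kg²·m²·s⁻⁴.
H = kg·m²·s⁻²·A⁻².
So H² = kg²·m⁴·s⁻⁴·A⁻⁴.
Combining: m⁻¹·Hz·N²·H² = m⁻¹ · s⁻¹ · (kg²·m²·s⁻⁴) · (kg²·m⁴·s⁻⁴·A⁻⁴) = kg⁴·m⁵·s⁻⁹·A⁻⁴.
The exponent of s is -9.

-9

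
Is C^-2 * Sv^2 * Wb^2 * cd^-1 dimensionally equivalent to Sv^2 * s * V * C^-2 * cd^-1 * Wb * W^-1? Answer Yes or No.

No

Left side:
  C = A·s = s·A (charge = current × time).
  So C⁻² = s⁻²·A⁻².
  Sv = J/kg (equivalent dose = energy per mass),
      = m²·s⁻².
  So Sv² = m⁴·s⁻⁴.
  Wb = V·s (flux: a volt is a weber per second),
      = kg·m²·s⁻²·A⁻¹.
  So Wb² = kg²·m⁴·s⁻⁴·A⁻².
  Combining: C⁻²·Sv²·Wb²·cd⁻¹ = (s⁻²·A⁻²) · (m⁴·s⁻⁴) · (kg²·m⁴·s⁻⁴·A⁻²) · cd⁻¹ = kg²·m⁸·s⁻¹⁰·A⁻⁴·cd⁻¹.
Right side:
  Sv = J/kg (equivalent dose = energy per mass),
      = m²·s⁻².
  So Sv² = m⁴·s⁻⁴.
  V = W/A (potential = power per current),
      = kg·m²·s⁻³·A⁻¹.
  C = A·s = s·A (charge = current × time).
  So C⁻² = s⁻²·A⁻².
  Wb = V·s (flux: a volt is a weber per second),
      = kg·m²·s⁻²·A⁻¹.
  W = J/s (power = energy per time),
      = kg·m²·s⁻³.
  So W⁻¹ = kg⁻¹·m⁻²·s³.
  Combining: Sv²·s·V·C⁻²·cd⁻¹·Wb·W⁻¹ = (m⁴·s⁻⁴) · s · (kg·m²·s⁻³·A⁻¹) · (s⁻²·A⁻²) · cd⁻¹ · (kg·m²·s⁻²·A⁻¹) · (kg⁻¹·m⁻²·s³) = kg·m⁶·s⁻⁷·A⁻⁴·cd⁻¹.
Left is kg²·m⁸·s⁻¹⁰·A⁻⁴·cd⁻¹; right is kg·m⁶·s⁻⁷·A⁻⁴·cd⁻¹ — different.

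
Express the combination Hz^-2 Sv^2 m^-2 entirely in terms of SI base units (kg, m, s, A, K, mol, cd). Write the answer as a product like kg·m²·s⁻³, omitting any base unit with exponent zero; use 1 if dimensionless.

Hz = s⁻¹.
So Hz⁻² = s².
Sv = m²·s⁻².
So Sv² = m⁴·s⁻⁴.
Combining: Hz⁻²·Sv²·m⁻² = s² · (m⁴·s⁻⁴) · m⁻² = m²·s⁻².

m²·s⁻²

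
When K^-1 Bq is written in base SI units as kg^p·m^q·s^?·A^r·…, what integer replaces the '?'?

Bq = 1/s = s⁻¹ (activity is decays per second).
Combining: K⁻¹·Bq = K⁻¹ · s⁻¹ = s⁻¹·K⁻¹.
The exponent of s is -1.

-1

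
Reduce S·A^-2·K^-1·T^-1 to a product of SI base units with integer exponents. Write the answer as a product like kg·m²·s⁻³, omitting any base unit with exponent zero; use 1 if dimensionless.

S = 1/Ω (conductance is reciprocal resistance),
    = kg⁻¹·m⁻²·s³·A².
T = Wb/m² (flux density = flux per area),
    = kg·s⁻²·A⁻¹.
So T⁻¹ = kg⁻¹·s²·A.
Combining: S·A⁻²·K⁻¹·T⁻¹ = (kg⁻¹·m⁻²·s³·A²) · A⁻² · K⁻¹ · (kg⁻¹·s²·A) = kg⁻²·m⁻²·s⁵·A·K⁻¹.

kg⁻²·m⁻²·s⁵·A·K⁻¹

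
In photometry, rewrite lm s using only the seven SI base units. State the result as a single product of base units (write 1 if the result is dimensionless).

lm = cd.
Combining: lm·s = cd · s = s·cd.

s·cd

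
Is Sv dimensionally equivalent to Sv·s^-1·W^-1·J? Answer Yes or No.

Left side:
  Sv = J/kg (equivalent dose = energy per mass),
      = m²·s⁻².
Right side:
  Sv = J/kg (equivalent dose = energy per mass),
      = m²·s⁻².
  W = J/s (power = energy per time),
      = kg·m²·s⁻³.
  So W⁻¹ = kg⁻¹·m⁻²·s³.
  J = N·m (work = force × distance),
      = kg·m²·s⁻².
  Combining: Sv·s⁻¹·W⁻¹·J = (m²·s⁻²) · s⁻¹ · (kg⁻¹·m⁻²·s³) · (kg·m²·s⁻²) = m²·s⁻².
Both reduce to m²·s⁻².

Yes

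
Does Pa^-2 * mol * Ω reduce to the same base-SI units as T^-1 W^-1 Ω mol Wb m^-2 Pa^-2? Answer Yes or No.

No

Left side:
  Pa = kg·m⁻¹·s⁻².
  So Pa⁻² = kg⁻²·m²·s⁴.
  Ω = kg·m²·s⁻³·A⁻².
  Combining: Pa⁻²·mol·Ω = (kg⁻²·m²·s⁴) · mol · (kg·m²·s⁻³·A⁻²) = kg⁻¹·m⁴·s·A⁻²·mol.
Right side:
  T = Wb/m² (flux density = flux per area),
      = kg·s⁻²·A⁻¹.
  So T⁻¹ = kg⁻¹·s²·A.
  W = J/s (power = energy per time),
      = kg·m²·s⁻³.
  So W⁻¹ = kg⁻¹·m⁻²·s³.
  Ω = V/A (resistance = voltage per current),
      = kg·m²·s⁻³·A⁻².
  Wb = V·s (flux: a volt is a weber per second),
      = kg·m²·s⁻²·A⁻¹.
  Pa = N/m² (pressure = force per area),
      = kg·m⁻¹·s⁻².
  So Pa⁻² = kg⁻²·m²·s⁴.
  Combining: T⁻¹·W⁻¹·Ω·mol·Wb·m⁻²·Pa⁻² = (kg⁻¹·s²·A) · (kg⁻¹·m⁻²·s³) · (kg·m²·s⁻³·A⁻²) · mol · (kg·m²·s⁻²·A⁻¹) · m⁻² · (kg⁻²·m²·s⁴) = kg⁻²·m²·s⁴·A⁻²·mol.
Left is kg⁻¹·m⁴·s·A⁻²·mol; right is kg⁻²·m²·s⁴·A⁻²·mol — different.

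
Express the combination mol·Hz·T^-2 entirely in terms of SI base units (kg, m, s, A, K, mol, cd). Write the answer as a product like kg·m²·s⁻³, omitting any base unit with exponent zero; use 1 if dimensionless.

Hz = s⁻¹.
T = kg·s⁻²·A⁻¹.
So T⁻² = kg⁻²·s⁴·A².
Combining: mol·Hz·T⁻² = mol · s⁻¹ · (kg⁻²·s⁴·A²) = kg⁻²·s³·A²·mol.

kg⁻²·s³·A²·mol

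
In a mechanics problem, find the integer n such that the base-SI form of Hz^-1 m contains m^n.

1

Hz = s⁻¹.
So Hz⁻¹ = s.
Combining: Hz⁻¹·m = s · m = m·s.
The exponent of m is 1.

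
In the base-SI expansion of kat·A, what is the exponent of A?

kat = mol/s = s⁻¹·mol (catalytic activity).
Combining: kat·A = (s⁻¹·mol) · A = s⁻¹·A·mol.
The exponent of A is 1.

1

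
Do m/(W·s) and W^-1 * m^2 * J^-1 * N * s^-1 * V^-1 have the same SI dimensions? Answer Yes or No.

No

Left side:
  W = J/s (power = energy per time),
      = kg·m²·s⁻³.
  So W⁻¹ = kg⁻¹·m⁻²·s³.
  Combining: W⁻¹·s⁻¹·m = (kg⁻¹·m⁻²·s³) · s⁻¹ · m = kg⁻¹·m⁻¹·s².
Right side:
  W = J/s (power = energy per time),
      = kg·m²·s⁻³.
  So W⁻¹ = kg⁻¹·m⁻²·s³.
  J = N·m (work = force × distance),
      = kg·m²·s⁻².
  So J⁻¹ = kg⁻¹·m⁻²·s².
  N = kg·m/s² = kg·m·s⁻² (force = mass × acceleration).
  V = W/A (potential = power per current),
      = kg·m²·s⁻³·A⁻¹.
  So V⁻¹ = kg⁻¹·m⁻²·s³·A.
  Combining: W⁻¹·m²·J⁻¹·N·s⁻¹·V⁻¹ = (kg⁻¹·m⁻²·s³) · m² · (kg⁻¹·m⁻²·s²) · (kg·m·s⁻²) · s⁻¹ · (kg⁻¹·m⁻²·s³·A) = kg⁻²·m⁻³·s⁵·A.
Left is kg⁻¹·m⁻¹·s²; right is kg⁻²·m⁻³·s⁵·A — different.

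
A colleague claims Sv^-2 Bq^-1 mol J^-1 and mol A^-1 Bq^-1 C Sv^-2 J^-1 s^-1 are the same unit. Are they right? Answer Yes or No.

Left side:
  Sv = J/kg (equivalent dose = energy per mass),
      = m²·s⁻².
  So Sv⁻² = m⁻⁴·s⁴.
  Bq = 1/s = s⁻¹ (activity is decays per second).
  So Bq⁻¹ = s.
  J = N·m (work = force × distance),
      = kg·m²·s⁻².
  So J⁻¹ = kg⁻¹·m⁻²·s².
  Combining: Sv⁻²·Bq⁻¹·mol·J⁻¹ = (m⁻⁴·s⁴) · s · mol · (kg⁻¹·m⁻²·s²) = kg⁻¹·m⁻⁶·s⁷·mol.
Right side:
  Bq = 1/s = s⁻¹ (activity is decays per second).
  So Bq⁻¹ = s.
  C = A·s = s·A (charge = current × time).
  Sv = J/kg (equivalent dose = energy per mass),
      = m²·s⁻².
  So Sv⁻² = m⁻⁴·s⁴.
  J = N·m (work = force × distance),
      = kg·m²·s⁻².
  So J⁻¹ = kg⁻¹·m⁻²·s².
  Combining: mol·A⁻¹·Bq⁻¹·C·Sv⁻²·J⁻¹·s⁻¹ = mol · A⁻¹ · s · (s·A) · (m⁻⁴·s⁴) · (kg⁻¹·m⁻²·s²) · s⁻¹ = kg⁻¹·m⁻⁶·s⁷·mol.
Both reduce to kg⁻¹·m⁻⁶·s⁷·mol.

Yes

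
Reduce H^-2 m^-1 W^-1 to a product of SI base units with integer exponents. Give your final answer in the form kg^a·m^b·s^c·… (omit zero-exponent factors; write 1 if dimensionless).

H = kg·m²·s⁻²·A⁻².
So H⁻² = kg⁻²·m⁻⁴·s⁴·A⁴.
W = kg·m²·s⁻³.
So W⁻¹ = kg⁻¹·m⁻²·s³.
Combining: H⁻²·m⁻¹·W⁻¹ = (kg⁻²·m⁻⁴·s⁴·A⁴) · m⁻¹ · (kg⁻¹·m⁻²·s³) = kg⁻³·m⁻⁷·s⁷·A⁴.

kg⁻³·m⁻⁷·s⁷·A⁴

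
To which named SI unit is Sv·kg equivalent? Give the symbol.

Sv = J/kg (equivalent dose = energy per mass),
    = m²·s⁻².
Combining: Sv·kg = (m²·s⁻²) · kg = kg·m²·s⁻².
kg·m²·s⁻² is the base-SI form of the joule.

J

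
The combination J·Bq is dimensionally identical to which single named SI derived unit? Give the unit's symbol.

J = kg·m²·s⁻².
Bq = s⁻¹.
Combining: J·Bq = (kg·m²·s⁻²) · s⁻¹ = kg·m²·s⁻³.
kg·m²·s⁻³ is the base-SI form of the watt.

W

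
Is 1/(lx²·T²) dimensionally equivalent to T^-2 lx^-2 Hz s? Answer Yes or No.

Left side:
  lx = m⁻²·cd.
  So lx⁻² = m⁴·cd⁻².
  T = kg·s⁻²·A⁻¹.
  So T⁻² = kg⁻²·s⁴·A².
  Combining: lx⁻²·T⁻² = (m⁴·cd⁻²) · (kg⁻²·s⁴·A²) = kg⁻²·m⁴·s⁴·A²·cd⁻².
Right side:
  T = kg·s⁻²·A⁻¹.
  So T⁻² = kg⁻²·s⁴·A².
  lx = m⁻²·cd.
  So lx⁻² = m⁴·cd⁻².
  Hz = s⁻¹.
  Combining: T⁻²·lx⁻²·Hz·s = (kg⁻²·s⁴·A²) · (m⁴·cd⁻²) · s⁻¹ · s = kg⁻²·m⁴·s⁴·A²·cd⁻².
Both reduce to kg⁻²·m⁴·s⁴·A²·cd⁻².

Yes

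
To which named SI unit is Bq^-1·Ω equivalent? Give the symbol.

Bq = 1/s = s⁻¹ (activity is decays per second).
So Bq⁻¹ = s.
Ω = V/A (resistance = voltage per current),
    = kg·m²·s⁻³·A⁻².
Combining: Bq⁻¹·Ω = s · (kg·m²·s⁻³·A⁻²) = kg·m²·s⁻²·A⁻².
kg·m²·s⁻²·A⁻² is the base-SI form of the henry.

H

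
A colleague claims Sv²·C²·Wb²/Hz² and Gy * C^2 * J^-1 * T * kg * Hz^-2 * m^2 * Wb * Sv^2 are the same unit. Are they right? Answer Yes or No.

Yes

Left side:
  Sv = J/kg (equivalent dose = energy per mass),
      = m²·s⁻².
  So Sv² = m⁴·s⁻⁴.
  C = A·s = s·A (charge = current × time).
  So C² = s²·A².
  Hz = 1/s = s⁻¹ (frequency is cycles per second).
  So Hz⁻² = s².
  Wb = V·s (flux: a volt is a weber per second),
      = kg·m²·s⁻²·A⁻¹.
  So Wb² = kg²·m⁴·s⁻⁴·A⁻².
  Combining: Sv²·C²·Hz⁻²·Wb² = (m⁴·s⁻⁴) · (s²·A²) · s² · (kg²·m⁴·s⁻⁴·A⁻²) = kg²·m⁸·s⁻⁴.
Right side:
  Gy = J/kg (absorbed dose = energy per mass),
      = m²·s⁻².
  C = A·s = s·A (charge = current × time).
  So C² = s²·A².
  J = N·m (work = force × distance),
      = kg·m²·s⁻².
  So J⁻¹ = kg⁻¹·m⁻²·s².
  T = Wb/m² (flux density = flux per area),
      = kg·s⁻²·A⁻¹.
  Hz = 1/s = s⁻¹ (frequency is cycles per second).
  So Hz⁻² = s².
  Wb = V·s (flux: a volt is a weber per second),
      = kg·m²·s⁻²·A⁻¹.
  Sv = J/kg (equivalent dose = energy per mass),
      = m²·s⁻².
  So Sv² = m⁴·s⁻⁴.
  Combining: Gy·C²·J⁻¹·T·kg·Hz⁻²·m²·Wb·Sv² = (m²·s⁻²) · (s²·A²) · (kg⁻¹·m⁻²·s²) · (kg·s⁻²·A⁻¹) · kg · s² · m² · (kg·m²·s⁻²·A⁻¹) · (m⁴·s⁻⁴) = kg²·m⁸·s⁻⁴.
Both reduce to kg²·m⁸·s⁻⁴.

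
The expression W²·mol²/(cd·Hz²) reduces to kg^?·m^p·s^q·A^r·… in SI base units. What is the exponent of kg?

Hz = 1/s = s⁻¹ (frequency is cycles per second).
So Hz⁻² = s².
W = J/s (power = energy per time),
    = kg·m²·s⁻³.
So W² = kg²·m⁴·s⁻⁶.
Combining: cd⁻¹·Hz⁻²·W²·mol² = cd⁻¹ · s² · (kg²·m⁴·s⁻⁶) · mol² = kg²·m⁴·s⁻⁴·mol²·cd⁻¹.
The exponent of kg is 2.

2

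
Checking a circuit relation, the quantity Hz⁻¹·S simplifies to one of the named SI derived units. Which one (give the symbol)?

F

Hz = s⁻¹.
So Hz⁻¹ = s.
S = kg⁻¹·m⁻²·s³·A².
Combining: Hz⁻¹·S = s · (kg⁻¹·m⁻²·s³·A²) = kg⁻¹·m⁻²·s⁴·A².
kg⁻¹·m⁻²·s⁴·A² is the base-SI form of the farad.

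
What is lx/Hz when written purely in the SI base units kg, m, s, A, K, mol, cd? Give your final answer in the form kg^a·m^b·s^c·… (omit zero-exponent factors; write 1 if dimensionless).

m⁻²·s·cd

Hz = s⁻¹.
So Hz⁻¹ = s.
lx = m⁻²·cd.
Combining: Hz⁻¹·lx = s · (m⁻²·cd) = m⁻²·s·cd.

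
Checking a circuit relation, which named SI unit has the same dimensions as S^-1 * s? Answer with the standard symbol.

H

S = 1/Ω (conductance is reciprocal resistance),
    = kg⁻¹·m⁻²·s³·A².
So S⁻¹ = kg·m²·s⁻³·A⁻².
Combining: S⁻¹·s = (kg·m²·s⁻³·A⁻²) · s = kg·m²·s⁻²·A⁻².
kg·m²·s⁻²·A⁻² is the base-SI form of the henry.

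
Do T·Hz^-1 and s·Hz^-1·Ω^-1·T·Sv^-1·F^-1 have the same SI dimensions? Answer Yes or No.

Left side:
  T = Wb/m² (flux density = flux per area),
      = kg·s⁻²·A⁻¹.
  Hz = 1/s = s⁻¹ (frequency is cycles per second).
  So Hz⁻¹ = s.
  Combining: T·Hz⁻¹ = (kg·s⁻²·A⁻¹) · s = kg·s⁻¹·A⁻¹.
Right side:
  Hz = 1/s = s⁻¹ (frequency is cycles per second).
  So Hz⁻¹ = s.
  Ω = V/A (resistance = voltage per current),
      = kg·m²·s⁻³·A⁻².
  So Ω⁻¹ = kg⁻¹·m⁻²·s³·A².
  T = Wb/m² (flux density = flux per area),
      = kg·s⁻²·A⁻¹.
  Sv = J/kg (equivalent dose = energy per mass),
      = m²·s⁻².
  So Sv⁻¹ = m⁻²·s².
  F = C/V (capacitance = charge per voltage),
      = A·s/(kg·m²·s⁻³·A⁻¹) (substituting C and V),
      = kg⁻¹·m⁻²·s⁴·A².
  So F⁻¹ = kg·m²·s⁻⁴·A⁻².
  Combining: s·Hz⁻¹·Ω⁻¹·T·Sv⁻¹·F⁻¹ = s · s · (kg⁻¹·m⁻²·s³·A²) · (kg·s⁻²·A⁻¹) · (m⁻²·s²) · (kg·m²·s⁻⁴·A⁻²) = kg·m⁻²·s·A⁻¹.
Left is kg·s⁻¹·A⁻¹; right is kg·m⁻²·s·A⁻¹ — different.

No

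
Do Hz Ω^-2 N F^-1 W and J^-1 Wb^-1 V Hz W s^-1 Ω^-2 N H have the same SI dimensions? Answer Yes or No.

Left side:
  Hz = s⁻¹.
  Ω = kg·m²·s⁻³·A⁻².
  So Ω⁻² = kg⁻²·m⁻⁴·s⁶·A⁴.
  N = kg·m·s⁻².
  F = kg⁻¹·m⁻²·s⁴·A².
  So F⁻¹ = kg·m²·s⁻⁴·A⁻².
  W = kg·m²·s⁻³.
  Combining: Hz·Ω⁻²·N·F⁻¹·W = s⁻¹ · (kg⁻²·m⁻⁴·s⁶·A⁴) · (kg·m·s⁻²) · (kg·m²·s⁻⁴·A⁻²) · (kg·m²·s⁻³) = kg·m·s⁻⁴·A².
Right side:
  J = N·m (work = force × distance),
      = kg·m²·s⁻².
  So J⁻¹ = kg⁻¹·m⁻²·s².
  Wb = V·s (flux: a volt is a weber per second),
      = kg·m²·s⁻²·A⁻¹.
  So Wb⁻¹ = kg⁻¹·m⁻²·s²·A.
  V = W/A (potential = power per current),
      = kg·m²·s⁻³·A⁻¹.
  Hz = 1/s = s⁻¹ (frequency is cycles per second).
  W = J/s (power = energy per time),
      = kg·m²·s⁻³.
  Ω = V/A (resistance = voltage per current),
      = kg·m²·s⁻³·A⁻².
  So Ω⁻² = kg⁻²·m⁻⁴·s⁶·A⁴.
  N = kg·m/s² = kg·m·s⁻² (force = mass × acceleration).
  H = Wb/A (inductance = flux per current),
      = kg·m²·s⁻²·A⁻².
  Combining: J⁻¹·Wb⁻¹·V·Hz·W·s⁻¹·Ω⁻²·N·H = (kg⁻¹·m⁻²·s²) · (kg⁻¹·m⁻²·s²·A) · (kg·m²·s⁻³·A⁻¹) · s⁻¹ · (kg·m²·s⁻³) · s⁻¹ · (kg⁻²·m⁻⁴·s⁶·A⁴) · (kg·m·s⁻²) · (kg·m²·s⁻²·A⁻²) = m⁻¹·s⁻²·A².
Left is kg·m·s⁻⁴·A²; right is m⁻¹·s⁻²·A² — different.

No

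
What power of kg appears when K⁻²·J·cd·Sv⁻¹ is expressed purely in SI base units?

1

J = N·m (work = force × distance),
    = kg·m²·s⁻².
Sv = J/kg (equivalent dose = energy per mass),
    = m²·s⁻².
So Sv⁻¹ = m⁻²·s².
Combining: K⁻²·J·cd·Sv⁻¹ = K⁻² · (kg·m²·s⁻²) · cd · (m⁻²·s²) = kg·K⁻²·cd.
The exponent of kg is 1.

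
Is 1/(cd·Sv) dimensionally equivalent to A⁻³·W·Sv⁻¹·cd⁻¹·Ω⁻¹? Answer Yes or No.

Left side:
  Sv = J/kg (equivalent dose = energy per mass),
      = m²·s⁻².
  So Sv⁻¹ = m⁻²·s².
  Combining: cd⁻¹·Sv⁻¹ = cd⁻¹ · (m⁻²·s²) = m⁻²·s²·cd⁻¹.
Right side:
  W = J/s (power = energy per time),
      = kg·m²·s⁻³.
  Sv = J/kg (equivalent dose = energy per mass),
      = m²·s⁻².
  So Sv⁻¹ = m⁻²·s².
  Ω = V/A (resistance = voltage per current),
      = kg·m²·s⁻³·A⁻².
  So Ω⁻¹ = kg⁻¹·m⁻²·s³·A².
  Combining: A⁻³·W·Sv⁻¹·cd⁻¹·Ω⁻¹ = A⁻³ · (kg·m²·s⁻³) · (m⁻²·s²) · cd⁻¹ · (kg⁻¹·m⁻²·s³·A²) = m⁻²·s²·A⁻¹·cd⁻¹.
Left is m⁻²·s²·cd⁻¹; right is m⁻²·s²·A⁻¹·cd⁻¹ — different.

No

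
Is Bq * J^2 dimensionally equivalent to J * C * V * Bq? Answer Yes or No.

Left side:
  Bq = s⁻¹.
  J = kg·m²·s⁻².
  So J² = kg²·m⁴·s⁻⁴.
  Combining: Bq·J² = s⁻¹ · (kg²·m⁴·s⁻⁴) = kg²·m⁴·s⁻⁵.
Right side:
  J = kg·m²·s⁻².
  C = s·A.
  V = kg·m²·s⁻³·A⁻¹.
  Bq = s⁻¹.
  Combining: J·C·V·Bq = (kg·m²·s⁻²) · (s·A) · (kg·m²·s⁻³·A⁻¹) · s⁻¹ = kg²·m⁴·s⁻⁵.
Both reduce to kg²·m⁴·s⁻⁵.

Yes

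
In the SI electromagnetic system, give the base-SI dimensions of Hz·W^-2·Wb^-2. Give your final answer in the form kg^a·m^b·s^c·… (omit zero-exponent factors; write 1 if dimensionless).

kg⁻⁴·m⁻⁸·s⁹·A²

Hz = 1/s = s⁻¹ (frequency is cycles per second).
W = J/s (power = energy per time),
    = kg·m²·s⁻³.
So W⁻² = kg⁻²·m⁻⁴·s⁶.
Wb = V·s (flux: a volt is a weber per second),
    = kg·m²·s⁻²·A⁻¹.
So Wb⁻² = kg⁻²·m⁻⁴·s⁴·A².
Combining: Hz·W⁻²·Wb⁻² = s⁻¹ · (kg⁻²·m⁻⁴·s⁶) · (kg⁻²·m⁻⁴·s⁴·A²) = kg⁻⁴·m⁻⁸·s⁹·A².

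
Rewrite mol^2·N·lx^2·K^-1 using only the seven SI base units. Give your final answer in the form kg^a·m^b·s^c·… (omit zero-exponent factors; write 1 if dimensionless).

kg·m⁻³·s⁻²·K⁻¹·mol²·cd²

N = kg·m/s² = kg·m·s⁻² (force = mass × acceleration).
lx = lm/m² (illuminance = luminous flux per area),
    = m⁻²·cd.
So lx² = m⁻⁴·cd².
Combining: mol²·N·lx²·K⁻¹ = mol² · (kg·m·s⁻²) · (m⁻⁴·cd²) · K⁻¹ = kg·m⁻³·s⁻²·K⁻¹·mol²·cd².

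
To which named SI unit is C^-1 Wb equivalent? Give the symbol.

Ω

C = s·A.
So C⁻¹ = s⁻¹·A⁻¹.
Wb = kg·m²·s⁻²·A⁻¹.
Combining: C⁻¹·Wb = (s⁻¹·A⁻¹) · (kg·m²·s⁻²·A⁻¹) = kg·m²·s⁻³·A⁻².
kg·m²·s⁻³·A⁻² is the base-SI form of the ohm.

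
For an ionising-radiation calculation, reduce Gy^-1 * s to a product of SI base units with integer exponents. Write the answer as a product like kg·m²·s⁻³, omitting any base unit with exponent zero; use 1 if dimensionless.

Gy = m²·s⁻².
So Gy⁻¹ = m⁻²·s².
Combining: Gy⁻¹·s = (m⁻²·s²) · s = m⁻²·s³.

m⁻²·s³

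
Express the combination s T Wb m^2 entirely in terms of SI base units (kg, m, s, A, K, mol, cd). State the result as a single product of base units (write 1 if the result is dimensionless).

T = kg·s⁻²·A⁻¹.
Wb = kg·m²·s⁻²·A⁻¹.
Combining: s·T·Wb·m² = s · (kg·s⁻²·A⁻¹) · (kg·m²·s⁻²·A⁻¹) · m² = kg²·m⁴·s⁻³·A⁻².

kg²·m⁴·s⁻³·A⁻²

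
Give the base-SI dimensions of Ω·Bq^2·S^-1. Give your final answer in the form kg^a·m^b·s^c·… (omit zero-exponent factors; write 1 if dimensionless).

Ω = kg·m²·s⁻³·A⁻².
Bq = s⁻¹.
So Bq² = s⁻².
S = kg⁻¹·m⁻²·s³·A².
So S⁻¹ = kg·m²·s⁻³·A⁻².
Combining: Ω·Bq²·S⁻¹ = (kg·m²·s⁻³·A⁻²) · s⁻² · (kg·m²·s⁻³·A⁻²) = kg²·m⁴·s⁻⁸·A⁻⁴.

kg²·m⁴·s⁻⁸·A⁻⁴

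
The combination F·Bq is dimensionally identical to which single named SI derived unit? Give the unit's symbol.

S

F = C/V (capacitance = charge per voltage),
    = A·s/(kg·m²·s⁻³·A⁻¹) (substituting C and V),
    = kg⁻¹·m⁻²·s⁴·A².
Bq = 1/s = s⁻¹ (activity is decays per second).
Combining: F·Bq = (kg⁻¹·m⁻²·s⁴·A²) · s⁻¹ = kg⁻¹·m⁻²·s³·A².
kg⁻¹·m⁻²·s³·A² is the base-SI form of the siemens.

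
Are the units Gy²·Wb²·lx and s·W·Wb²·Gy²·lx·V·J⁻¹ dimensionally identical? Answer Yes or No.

No

Left side:
  Gy = m²·s⁻².
  So Gy² = m⁴·s⁻⁴.
  Wb = kg·m²·s⁻²·A⁻¹.
  So Wb² = kg²·m⁴·s⁻⁴·A⁻².
  lx = m⁻²·cd.
  Combining: Gy²·Wb²·lx = (m⁴·s⁻⁴) · (kg²·m⁴·s⁻⁴·A⁻²) · (m⁻²·cd) = kg²·m⁶·s⁻⁸·A⁻²·cd.
Right side:
  W = J/s (power = energy per time),
      = kg·m²·s⁻³.
  Wb = V·s (flux: a volt is a weber per second),
      = kg·m²·s⁻²·A⁻¹.
  So Wb² = kg²·m⁴·s⁻⁴·A⁻².
  Gy = J/kg (absorbed dose = energy per mass),
      = m²·s⁻².
  So Gy² = m⁴·s⁻⁴.
  lx = lm/m² (illuminance = luminous flux per area),
      = m⁻²·cd.
  V = W/A (potential = power per current),
      = kg·m²·s⁻³·A⁻¹.
  J = N·m (work = force × distance),
      = kg·m²·s⁻².
  So J⁻¹ = kg⁻¹·m⁻²·s².
  Combining: s·W·Wb²·Gy²·lx·V·J⁻¹ = s · (kg·m²·s⁻³) · (kg²·m⁴·s⁻⁴·A⁻²) · (m⁴·s⁻⁴) · (m⁻²·cd) · (kg·m²·s⁻³·A⁻¹) · (kg⁻¹·m⁻²·s²) = kg³·m⁸·s⁻¹¹·A⁻³·cd.
Left is kg²·m⁶·s⁻⁸·A⁻²·cd; right is kg³·m⁸·s⁻¹¹·A⁻³·cd — different.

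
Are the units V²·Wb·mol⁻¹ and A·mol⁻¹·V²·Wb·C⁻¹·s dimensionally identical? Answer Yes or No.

Yes

Left side:
  V = kg·m²·s⁻³·A⁻¹.
  So V² = kg²·m⁴·s⁻⁶·A⁻².
  Wb = kg·m²·s⁻²·A⁻¹.
  Combining: V²·Wb·mol⁻¹ = (kg²·m⁴·s⁻⁶·A⁻²) · (kg·m²·s⁻²·A⁻¹) · mol⁻¹ = kg³·m⁶·s⁻⁸·A⁻³·mol⁻¹.
Right side:
  V = kg·m²·s⁻³·A⁻¹.
  So V² = kg²·m⁴·s⁻⁶·A⁻².
  Wb = kg·m²·s⁻²·A⁻¹.
  C = s·A.
  So C⁻¹ = s⁻¹·A⁻¹.
  Combining: A·mol⁻¹·V²·Wb·C⁻¹·s = A · mol⁻¹ · (kg²·m⁴·s⁻⁶·A⁻²) · (kg·m²·s⁻²·A⁻¹) · (s⁻¹·A⁻¹) · s = kg³·m⁶·s⁻⁸·A⁻³·mol⁻¹.
Both reduce to kg³·m⁶·s⁻⁸·A⁻³·mol⁻¹.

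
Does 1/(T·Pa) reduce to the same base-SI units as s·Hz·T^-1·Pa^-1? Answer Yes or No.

Yes

Left side:
  T = kg·s⁻²·A⁻¹.
  So T⁻¹ = kg⁻¹·s²·A.
  Pa = kg·m⁻¹·s⁻².
  So Pa⁻¹ = kg⁻¹·m·s².
  Combining: T⁻¹·Pa⁻¹ = (kg⁻¹·s²·A) · (kg⁻¹·m·s²) = kg⁻²·m·s⁴·A.
Right side:
  Hz = 1/s = s⁻¹ (frequency is cycles per second).
  T = Wb/m² (flux density = flux per area),
      = kg·s⁻²·A⁻¹.
  So T⁻¹ = kg⁻¹·s²·A.
  Pa = N/m² (pressure = force per area),
      = kg·m⁻¹·s⁻².
  So Pa⁻¹ = kg⁻¹·m·s².
  Combining: s·Hz·T⁻¹·Pa⁻¹ = s · s⁻¹ · (kg⁻¹·s²·A) · (kg⁻¹·m·s²) = kg⁻²·m·s⁴·A.
Both reduce to kg⁻²·m·s⁴·A.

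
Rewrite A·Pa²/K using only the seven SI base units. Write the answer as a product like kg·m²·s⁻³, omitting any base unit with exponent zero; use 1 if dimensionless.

kg²·m⁻²·s⁻⁴·A·K⁻¹

Pa = kg·m⁻¹·s⁻².
So Pa² = kg²·m⁻²·s⁻⁴.
Combining: A·K⁻¹·Pa² = A · K⁻¹ · (kg²·m⁻²·s⁻⁴) = kg²·m⁻²·s⁻⁴·A·K⁻¹.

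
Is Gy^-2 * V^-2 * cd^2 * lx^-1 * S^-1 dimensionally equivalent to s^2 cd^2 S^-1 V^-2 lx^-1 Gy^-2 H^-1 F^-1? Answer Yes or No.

Yes

Left side:
  Gy = J/kg (absorbed dose = energy per mass),
      = m²·s⁻².
  So Gy⁻² = m⁻⁴·s⁴.
  V = W/A (potential = power per current),
      = kg·m²·s⁻³·A⁻¹.
  So V⁻² = kg⁻²·m⁻⁴·s⁶·A².
  lx = lm/m² (illuminance = luminous flux per area),
      = m⁻²·cd.
  So lx⁻¹ = m²·cd⁻¹.
  S = 1/Ω (conductance is reciprocal resistance),
      = kg⁻¹·m⁻²·s³·A².
  So S⁻¹ = kg·m²·s⁻³·A⁻².
  Combining: Gy⁻²·V⁻²·cd²·lx⁻¹·S⁻¹ = (m⁻⁴·s⁴) · (kg⁻²·m⁻⁴·s⁶·A²) · cd² · (m²·cd⁻¹) · (kg·m²·s⁻³·A⁻²) = kg⁻¹·m⁻⁴·s⁷·cd.
Right side:
  S = 1/Ω (conductance is reciprocal resistance),
      = kg⁻¹·m⁻²·s³·A².
  So S⁻¹ = kg·m²·s⁻³·A⁻².
  V = W/A (potential = power per current),
      = kg·m²·s⁻³·A⁻¹.
  So V⁻² = kg⁻²·m⁻⁴·s⁶·A².
  lx = lm/m² (illuminance = luminous flux per area),
      = m⁻²·cd.
  So lx⁻¹ = m²·cd⁻¹.
  Gy = J/kg (absorbed dose = energy per mass),
      = m²·s⁻².
  So Gy⁻² = m⁻⁴·s⁴.
  H = Wb/A (inductance = flux per current),
      = kg·m²·s⁻²·A⁻².
  So H⁻¹ = kg⁻¹·m⁻²·s²·A².
  F = C/V (capacitance = charge per voltage),
      = A·s/(kg·m²·s⁻³·A⁻¹) (substituting C and V),
      = kg⁻¹·m⁻²·s⁴·A².
  So F⁻¹ = kg·m²·s⁻⁴·A⁻².
  Combining: s²·cd²·S⁻¹·V⁻²·lx⁻¹·Gy⁻²·H⁻¹·F⁻¹ = s² · cd² · (kg·m²·s⁻³·A⁻²) · (kg⁻²·m⁻⁴·s⁶·A²) · (m²·cd⁻¹) · (m⁻⁴·s⁴) · (kg⁻¹·m⁻²·s²·A²) · (kg·m²·s⁻⁴·A⁻²) = kg⁻¹·m⁻⁴·s⁷·cd.
Both reduce to kg⁻¹·m⁻⁴·s⁷·cd.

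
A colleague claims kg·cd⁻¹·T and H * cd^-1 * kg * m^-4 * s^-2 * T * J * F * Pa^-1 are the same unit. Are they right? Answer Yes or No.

Left side:
  T = kg·s⁻²·A⁻¹.
  Combining: kg·cd⁻¹·T = kg · cd⁻¹ · (kg·s⁻²·A⁻¹) = kg²·s⁻²·A⁻¹·cd⁻¹.
Right side:
  H = Wb/A (inductance = flux per current),
      = kg·m²·s⁻²·A⁻².
  T = Wb/m² (flux density = flux per area),
      = kg·s⁻²·A⁻¹.
  J = N·m (work = force × distance),
      = kg·m²·s⁻².
  F = C/V (capacitance = charge per voltage),
      = A·s/(kg·m²·s⁻³·A⁻¹) (substituting C and V),
      = kg⁻¹·m⁻²·s⁴·A².
  Pa = N/m² (pressure = force per area),
      = kg·m⁻¹·s⁻².
  So Pa⁻¹ = kg⁻¹·m·s².
  Combining: H·cd⁻¹·kg·m⁻⁴·s⁻²·T·J·F·Pa⁻¹ = (kg·m²·s⁻²·A⁻²) · cd⁻¹ · kg · m⁻⁴ · s⁻² · (kg·s⁻²·A⁻¹) · (kg·m²·s⁻²) · (kg⁻¹·m⁻²·s⁴·A²) · (kg⁻¹·m·s²) = kg²·m⁻¹·s⁻²·A⁻¹·cd⁻¹.
Left is kg²·s⁻²·A⁻¹·cd⁻¹; right is kg²·m⁻¹·s⁻²·A⁻¹·cd⁻¹ — different.

No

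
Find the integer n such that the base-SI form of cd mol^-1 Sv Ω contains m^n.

Sv = J/kg (equivalent dose = energy per mass),
    = m²·s⁻².
Ω = V/A (resistance = voltage per current),
    = kg·m²·s⁻³·A⁻².
Combining: cd·mol⁻¹·Sv·Ω = cd · mol⁻¹ · (m²·s⁻²) · (kg·m²·s⁻³·A⁻²) = kg·m⁴·s⁻⁵·A⁻²·mol⁻¹·cd.
The exponent of m is 4.

4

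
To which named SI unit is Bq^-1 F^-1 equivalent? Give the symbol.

Bq = 1/s = s⁻¹ (activity is decays per second).
So Bq⁻¹ = s.
F = C/V (capacitance = charge per voltage),
    = A·s/(kg·m²·s⁻³·A⁻¹) (substituting C and V),
    = kg⁻¹·m⁻²·s⁴·A².
So F⁻¹ = kg·m²·s⁻⁴·A⁻².
Combining: Bq⁻¹·F⁻¹ = s · (kg·m²·s⁻⁴·A⁻²) = kg·m²·s⁻³·A⁻².
kg·m²·s⁻³·A⁻² is the base-SI form of the ohm.

Ω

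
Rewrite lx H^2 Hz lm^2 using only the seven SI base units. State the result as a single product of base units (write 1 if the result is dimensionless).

kg²·m²·s⁻⁵·A⁻⁴·cd³

lx = lm/m² (illuminance = luminous flux per area),
    = m⁻²·cd.
H = Wb/A (inductance = flux per current),
    = kg·m²·s⁻²·A⁻².
So H² = kg²·m⁴·s⁻⁴·A⁻⁴.
Hz = 1/s = s⁻¹ (frequency is cycles per second).
lm = cd·sr = cd (luminous flux; sr is dimensionless).
So lm² = cd².
Combining: lx·H²·Hz·lm² = (m⁻²·cd) · (kg²·m⁴·s⁻⁴·A⁻⁴) · s⁻¹ · cd² = kg²·m²·s⁻⁵·A⁻⁴·cd³.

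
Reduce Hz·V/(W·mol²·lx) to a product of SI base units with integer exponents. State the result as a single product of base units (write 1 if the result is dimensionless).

m²·s⁻¹·A⁻¹·mol⁻²·cd⁻¹

W = kg·m²·s⁻³.
So W⁻¹ = kg⁻¹·m⁻²·s³.
Hz = s⁻¹.
lx = m⁻²·cd.
So lx⁻¹ = m²·cd⁻¹.
V = kg·m²·s⁻³·A⁻¹.
Combining: W⁻¹·Hz·mol⁻²·lx⁻¹·V = (kg⁻¹·m⁻²·s³) · s⁻¹ · mol⁻² · (m²·cd⁻¹) · (kg·m²·s⁻³·A⁻¹) = m²·s⁻¹·A⁻¹·mol⁻²·cd⁻¹.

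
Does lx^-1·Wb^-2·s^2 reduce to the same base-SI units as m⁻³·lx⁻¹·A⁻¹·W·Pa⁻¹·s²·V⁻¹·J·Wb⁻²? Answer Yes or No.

Yes

Left side:
  lx = lm/m² (illuminance = luminous flux per area),
      = m⁻²·cd.
  So lx⁻¹ = m²·cd⁻¹.
  Wb = V·s (flux: a volt is a weber per second),
      = kg·m²·s⁻²·A⁻¹.
  So Wb⁻² = kg⁻²·m⁻⁴·s⁴·A².
  Combining: lx⁻¹·Wb⁻²·s² = (m²·cd⁻¹) · (kg⁻²·m⁻⁴·s⁴·A²) · s² = kg⁻²·m⁻²·s⁶·A²·cd⁻¹.
Right side:
  lx = lm/m² (illuminance = luminous flux per area),
      = m⁻²·cd.
  So lx⁻¹ = m²·cd⁻¹.
  W = J/s (power = energy per time),
      = kg·m²·s⁻³.
  Pa = N/m² (pressure = force per area),
      = kg·m⁻¹·s⁻².
  So Pa⁻¹ = kg⁻¹·m·s².
  V = W/A (potential = power per current),
      = kg·m²·s⁻³·A⁻¹.
  So V⁻¹ = kg⁻¹·m⁻²·s³·A.
  J = N·m (work = force × distance),
      = kg·m²·s⁻².
  Wb = V·s (flux: a volt is a weber per second),
      = kg·m²·s⁻²·A⁻¹.
  So Wb⁻² = kg⁻²·m⁻⁴·s⁴·A².
  Combining: m⁻³·lx⁻¹·A⁻¹·W·Pa⁻¹·s²·V⁻¹·J·Wb⁻² = m⁻³ · (m²·cd⁻¹) · A⁻¹ · (kg·m²·s⁻³) · (kg⁻¹·m·s²) · s² · (kg⁻¹·m⁻²·s³·A) · (kg·m²·s⁻²) · (kg⁻²·m⁻⁴·s⁴·A²) = kg⁻²·m⁻²·s⁶·A²·cd⁻¹.
Both reduce to kg⁻²·m⁻²·s⁶·A²·cd⁻¹.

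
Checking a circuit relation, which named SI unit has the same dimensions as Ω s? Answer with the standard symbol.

H

Ω = V/A (resistance = voltage per current),
    = kg·m²·s⁻³·A⁻².
Combining: Ω·s = (kg·m²·s⁻³·A⁻²) · s = kg·m²·s⁻²·A⁻².
kg·m²·s⁻²·A⁻² is the base-SI form of the henry.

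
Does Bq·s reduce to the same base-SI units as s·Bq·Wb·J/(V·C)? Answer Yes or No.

Left side:
  Bq = 1/s = s⁻¹ (activity is decays per second).
  Combining: Bq·s = s⁻¹ · s = 1.
Right side:
  V = kg·m²·s⁻³·A⁻¹.
  So V⁻¹ = kg⁻¹·m⁻²·s³·A.
  Bq = s⁻¹.
  Wb = kg·m²·s⁻²·A⁻¹.
  J = kg·m²·s⁻².
  C = s·A.
  So C⁻¹ = s⁻¹·A⁻¹.
  Combining: s·V⁻¹·Bq·Wb·J·C⁻¹ = s · (kg⁻¹·m⁻²·s³·A) · s⁻¹ · (kg·m²·s⁻²·A⁻¹) · (kg·m²·s⁻²) · (s⁻¹·A⁻¹) = kg·m²·s⁻²·A⁻¹.
Left is 1; right is kg·m²·s⁻²·A⁻¹ — different.

No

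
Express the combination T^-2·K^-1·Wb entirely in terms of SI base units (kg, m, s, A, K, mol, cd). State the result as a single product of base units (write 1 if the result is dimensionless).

kg⁻¹·m²·s²·A·K⁻¹

T = Wb/m² (flux density = flux per area),
    = kg·s⁻²·A⁻¹.
So T⁻² = kg⁻²·s⁴·A².
Wb = V·s (flux: a volt is a weber per second),
    = kg·m²·s⁻²·A⁻¹.
Combining: T⁻²·K⁻¹·Wb = (kg⁻²·s⁴·A²) · K⁻¹ · (kg·m²·s⁻²·A⁻¹) = kg⁻¹·m²·s²·A·K⁻¹.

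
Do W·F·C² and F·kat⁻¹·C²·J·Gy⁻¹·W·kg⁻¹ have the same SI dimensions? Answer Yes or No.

Left side:
  W = J/s (power = energy per time),
      = kg·m²·s⁻³.
  F = C/V (capacitance = charge per voltage),
      = A·s/(kg·m²·s⁻³·A⁻¹) (substituting C and V),
      = kg⁻¹·m⁻²·s⁴·A².
  C = A·s = s·A (charge = current × time).
  So C² = s²·A².
  Combining: W·F·C² = (kg·m²·s⁻³) · (kg⁻¹·m⁻²·s⁴·A²) · (s²·A²) = s³·A⁴.
Right side:
  F = kg⁻¹·m⁻²·s⁴·A².
  kat = s⁻¹·mol.
  So kat⁻¹ = s·mol⁻¹.
  C = s·A.
  So C² = s²·A².
  J = kg·m²·s⁻².
  Gy = m²·s⁻².
  So Gy⁻¹ = m⁻²·s².
  W = kg·m²·s⁻³.
  Combining: F·kat⁻¹·C²·J·Gy⁻¹·W·kg⁻¹ = (kg⁻¹·m⁻²·s⁴·A²) · (s·mol⁻¹) · (s²·A²) · (kg·m²·s⁻²) · (m⁻²·s²) · (kg·m²·s⁻³) · kg⁻¹ = s⁴·A⁴·mol⁻¹.
Left is s³·A⁴; right is s⁴·A⁴·mol⁻¹ — different.

No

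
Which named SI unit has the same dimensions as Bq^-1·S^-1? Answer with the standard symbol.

H

Bq = s⁻¹.
So Bq⁻¹ = s.
S = kg⁻¹·m⁻²·s³·A².
So S⁻¹ = kg·m²·s⁻³·A⁻².
Combining: Bq⁻¹·S⁻¹ = s · (kg·m²·s⁻³·A⁻²) = kg·m²·s⁻²·A⁻².
kg·m²·s⁻²·A⁻² is the base-SI form of the henry.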